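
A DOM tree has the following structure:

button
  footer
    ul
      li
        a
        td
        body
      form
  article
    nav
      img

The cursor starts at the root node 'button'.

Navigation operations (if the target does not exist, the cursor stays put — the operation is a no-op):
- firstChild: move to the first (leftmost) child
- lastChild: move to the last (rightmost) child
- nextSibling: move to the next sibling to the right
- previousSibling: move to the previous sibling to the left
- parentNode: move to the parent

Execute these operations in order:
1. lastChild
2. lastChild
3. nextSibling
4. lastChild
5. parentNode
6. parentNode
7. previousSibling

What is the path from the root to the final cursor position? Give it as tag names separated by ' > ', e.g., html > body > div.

Answer: button > footer

Derivation:
After 1 (lastChild): article
After 2 (lastChild): nav
After 3 (nextSibling): nav (no-op, stayed)
After 4 (lastChild): img
After 5 (parentNode): nav
After 6 (parentNode): article
After 7 (previousSibling): footer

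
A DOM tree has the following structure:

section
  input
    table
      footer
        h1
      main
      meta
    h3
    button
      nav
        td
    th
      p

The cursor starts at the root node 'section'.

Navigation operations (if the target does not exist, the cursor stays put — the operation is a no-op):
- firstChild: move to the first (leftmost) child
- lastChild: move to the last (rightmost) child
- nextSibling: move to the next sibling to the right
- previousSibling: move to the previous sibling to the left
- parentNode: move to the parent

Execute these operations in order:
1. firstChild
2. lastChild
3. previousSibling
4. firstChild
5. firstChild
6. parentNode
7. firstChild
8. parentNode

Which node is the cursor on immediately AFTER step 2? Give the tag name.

After 1 (firstChild): input
After 2 (lastChild): th

Answer: th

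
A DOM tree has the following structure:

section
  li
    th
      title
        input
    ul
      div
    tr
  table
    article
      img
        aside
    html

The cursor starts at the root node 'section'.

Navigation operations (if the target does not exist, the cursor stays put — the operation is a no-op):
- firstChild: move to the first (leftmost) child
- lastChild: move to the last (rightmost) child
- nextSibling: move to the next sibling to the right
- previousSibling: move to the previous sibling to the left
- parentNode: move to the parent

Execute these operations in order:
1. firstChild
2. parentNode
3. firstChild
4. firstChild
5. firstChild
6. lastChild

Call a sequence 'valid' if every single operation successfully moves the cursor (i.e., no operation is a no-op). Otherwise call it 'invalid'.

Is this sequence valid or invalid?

After 1 (firstChild): li
After 2 (parentNode): section
After 3 (firstChild): li
After 4 (firstChild): th
After 5 (firstChild): title
After 6 (lastChild): input

Answer: valid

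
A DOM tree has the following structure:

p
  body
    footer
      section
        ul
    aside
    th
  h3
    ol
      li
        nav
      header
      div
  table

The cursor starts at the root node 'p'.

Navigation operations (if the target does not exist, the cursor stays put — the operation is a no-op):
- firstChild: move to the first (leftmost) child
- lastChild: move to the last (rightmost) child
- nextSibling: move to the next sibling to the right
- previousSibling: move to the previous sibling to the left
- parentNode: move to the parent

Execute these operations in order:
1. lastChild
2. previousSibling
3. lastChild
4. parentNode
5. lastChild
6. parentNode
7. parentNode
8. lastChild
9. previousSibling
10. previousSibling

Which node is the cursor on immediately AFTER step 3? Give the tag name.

Answer: ol

Derivation:
After 1 (lastChild): table
After 2 (previousSibling): h3
After 3 (lastChild): ol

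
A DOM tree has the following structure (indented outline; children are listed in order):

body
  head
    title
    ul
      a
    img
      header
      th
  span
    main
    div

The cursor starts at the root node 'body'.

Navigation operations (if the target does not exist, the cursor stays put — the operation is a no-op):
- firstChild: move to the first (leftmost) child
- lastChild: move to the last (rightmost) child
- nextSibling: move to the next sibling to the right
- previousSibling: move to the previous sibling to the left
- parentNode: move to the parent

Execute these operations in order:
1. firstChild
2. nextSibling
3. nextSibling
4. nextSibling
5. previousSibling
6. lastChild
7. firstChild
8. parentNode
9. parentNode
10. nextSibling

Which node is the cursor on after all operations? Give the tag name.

Answer: span

Derivation:
After 1 (firstChild): head
After 2 (nextSibling): span
After 3 (nextSibling): span (no-op, stayed)
After 4 (nextSibling): span (no-op, stayed)
After 5 (previousSibling): head
After 6 (lastChild): img
After 7 (firstChild): header
After 8 (parentNode): img
After 9 (parentNode): head
After 10 (nextSibling): span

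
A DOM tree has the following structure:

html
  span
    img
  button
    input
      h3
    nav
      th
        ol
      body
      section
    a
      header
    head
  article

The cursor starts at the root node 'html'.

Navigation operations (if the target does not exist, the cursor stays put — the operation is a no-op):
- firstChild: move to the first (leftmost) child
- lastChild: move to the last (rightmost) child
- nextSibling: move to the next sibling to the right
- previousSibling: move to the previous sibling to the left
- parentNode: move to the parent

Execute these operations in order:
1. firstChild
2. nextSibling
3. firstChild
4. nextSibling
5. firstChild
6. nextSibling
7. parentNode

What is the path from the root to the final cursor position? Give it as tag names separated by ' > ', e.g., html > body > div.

Answer: html > button > nav

Derivation:
After 1 (firstChild): span
After 2 (nextSibling): button
After 3 (firstChild): input
After 4 (nextSibling): nav
After 5 (firstChild): th
After 6 (nextSibling): body
After 7 (parentNode): nav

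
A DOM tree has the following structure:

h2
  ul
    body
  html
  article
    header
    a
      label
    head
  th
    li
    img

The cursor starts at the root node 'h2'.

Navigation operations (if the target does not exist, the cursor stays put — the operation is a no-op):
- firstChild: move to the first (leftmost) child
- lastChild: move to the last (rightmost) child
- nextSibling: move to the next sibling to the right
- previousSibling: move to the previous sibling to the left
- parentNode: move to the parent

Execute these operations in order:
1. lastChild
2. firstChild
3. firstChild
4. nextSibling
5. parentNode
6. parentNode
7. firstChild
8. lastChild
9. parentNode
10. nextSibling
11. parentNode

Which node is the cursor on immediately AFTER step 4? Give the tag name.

Answer: img

Derivation:
After 1 (lastChild): th
After 2 (firstChild): li
After 3 (firstChild): li (no-op, stayed)
After 4 (nextSibling): img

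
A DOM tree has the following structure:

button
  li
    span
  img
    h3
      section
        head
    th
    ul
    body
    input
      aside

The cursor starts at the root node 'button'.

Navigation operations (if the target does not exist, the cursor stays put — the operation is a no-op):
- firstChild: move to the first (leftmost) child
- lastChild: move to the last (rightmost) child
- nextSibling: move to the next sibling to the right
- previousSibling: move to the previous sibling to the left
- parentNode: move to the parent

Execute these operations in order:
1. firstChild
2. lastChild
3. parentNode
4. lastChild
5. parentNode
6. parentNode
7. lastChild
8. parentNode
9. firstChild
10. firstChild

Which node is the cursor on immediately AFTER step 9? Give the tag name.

After 1 (firstChild): li
After 2 (lastChild): span
After 3 (parentNode): li
After 4 (lastChild): span
After 5 (parentNode): li
After 6 (parentNode): button
After 7 (lastChild): img
After 8 (parentNode): button
After 9 (firstChild): li

Answer: li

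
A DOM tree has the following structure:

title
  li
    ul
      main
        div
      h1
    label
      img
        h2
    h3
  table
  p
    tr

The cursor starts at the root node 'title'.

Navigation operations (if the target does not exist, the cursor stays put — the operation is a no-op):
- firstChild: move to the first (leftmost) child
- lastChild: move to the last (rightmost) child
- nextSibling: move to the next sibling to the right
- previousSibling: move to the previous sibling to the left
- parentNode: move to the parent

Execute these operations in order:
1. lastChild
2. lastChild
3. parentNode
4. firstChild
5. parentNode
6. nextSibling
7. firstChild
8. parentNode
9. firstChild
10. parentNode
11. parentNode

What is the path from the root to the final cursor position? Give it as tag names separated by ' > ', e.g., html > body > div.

After 1 (lastChild): p
After 2 (lastChild): tr
After 3 (parentNode): p
After 4 (firstChild): tr
After 5 (parentNode): p
After 6 (nextSibling): p (no-op, stayed)
After 7 (firstChild): tr
After 8 (parentNode): p
After 9 (firstChild): tr
After 10 (parentNode): p
After 11 (parentNode): title

Answer: title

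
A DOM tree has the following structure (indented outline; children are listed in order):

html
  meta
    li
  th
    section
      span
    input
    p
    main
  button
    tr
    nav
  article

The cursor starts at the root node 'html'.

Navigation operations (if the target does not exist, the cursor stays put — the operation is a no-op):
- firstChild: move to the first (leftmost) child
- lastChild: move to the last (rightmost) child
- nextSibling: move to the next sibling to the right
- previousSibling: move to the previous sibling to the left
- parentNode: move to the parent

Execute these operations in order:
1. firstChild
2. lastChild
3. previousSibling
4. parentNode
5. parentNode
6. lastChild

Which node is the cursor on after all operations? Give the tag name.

After 1 (firstChild): meta
After 2 (lastChild): li
After 3 (previousSibling): li (no-op, stayed)
After 4 (parentNode): meta
After 5 (parentNode): html
After 6 (lastChild): article

Answer: article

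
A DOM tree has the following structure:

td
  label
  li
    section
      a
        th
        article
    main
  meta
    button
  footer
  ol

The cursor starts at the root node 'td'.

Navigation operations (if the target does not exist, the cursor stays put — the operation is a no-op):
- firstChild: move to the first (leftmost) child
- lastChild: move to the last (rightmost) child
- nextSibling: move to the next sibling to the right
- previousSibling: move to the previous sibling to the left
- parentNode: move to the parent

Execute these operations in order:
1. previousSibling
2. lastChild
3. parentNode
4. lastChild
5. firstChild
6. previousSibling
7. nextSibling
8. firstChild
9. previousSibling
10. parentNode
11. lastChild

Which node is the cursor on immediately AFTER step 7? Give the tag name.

After 1 (previousSibling): td (no-op, stayed)
After 2 (lastChild): ol
After 3 (parentNode): td
After 4 (lastChild): ol
After 5 (firstChild): ol (no-op, stayed)
After 6 (previousSibling): footer
After 7 (nextSibling): ol

Answer: ol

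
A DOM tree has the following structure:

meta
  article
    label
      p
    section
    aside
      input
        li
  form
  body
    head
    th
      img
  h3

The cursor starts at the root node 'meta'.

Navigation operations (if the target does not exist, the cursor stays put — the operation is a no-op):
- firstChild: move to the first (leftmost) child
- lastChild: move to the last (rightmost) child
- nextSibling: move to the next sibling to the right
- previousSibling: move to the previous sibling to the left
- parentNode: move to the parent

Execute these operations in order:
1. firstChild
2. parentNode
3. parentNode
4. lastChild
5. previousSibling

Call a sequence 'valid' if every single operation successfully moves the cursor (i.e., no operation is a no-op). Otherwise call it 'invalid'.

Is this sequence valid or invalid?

Answer: invalid

Derivation:
After 1 (firstChild): article
After 2 (parentNode): meta
After 3 (parentNode): meta (no-op, stayed)
After 4 (lastChild): h3
After 5 (previousSibling): body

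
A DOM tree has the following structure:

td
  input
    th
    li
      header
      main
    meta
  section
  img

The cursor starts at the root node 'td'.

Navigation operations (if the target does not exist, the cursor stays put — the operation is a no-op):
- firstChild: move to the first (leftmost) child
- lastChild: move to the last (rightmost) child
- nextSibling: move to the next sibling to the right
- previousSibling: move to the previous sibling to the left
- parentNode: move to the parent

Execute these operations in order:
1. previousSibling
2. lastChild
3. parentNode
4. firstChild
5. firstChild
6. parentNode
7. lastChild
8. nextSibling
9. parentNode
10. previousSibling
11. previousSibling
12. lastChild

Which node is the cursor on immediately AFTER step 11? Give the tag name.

After 1 (previousSibling): td (no-op, stayed)
After 2 (lastChild): img
After 3 (parentNode): td
After 4 (firstChild): input
After 5 (firstChild): th
After 6 (parentNode): input
After 7 (lastChild): meta
After 8 (nextSibling): meta (no-op, stayed)
After 9 (parentNode): input
After 10 (previousSibling): input (no-op, stayed)
After 11 (previousSibling): input (no-op, stayed)

Answer: input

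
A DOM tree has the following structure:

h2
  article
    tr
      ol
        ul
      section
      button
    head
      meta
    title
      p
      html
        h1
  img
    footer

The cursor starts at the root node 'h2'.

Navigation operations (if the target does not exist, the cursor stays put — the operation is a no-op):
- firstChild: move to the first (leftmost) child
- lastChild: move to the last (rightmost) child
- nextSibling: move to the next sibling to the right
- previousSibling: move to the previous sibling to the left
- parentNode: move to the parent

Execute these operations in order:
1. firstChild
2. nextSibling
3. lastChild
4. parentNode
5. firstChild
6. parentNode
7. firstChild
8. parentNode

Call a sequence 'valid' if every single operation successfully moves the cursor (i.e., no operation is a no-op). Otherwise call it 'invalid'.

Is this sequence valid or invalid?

After 1 (firstChild): article
After 2 (nextSibling): img
After 3 (lastChild): footer
After 4 (parentNode): img
After 5 (firstChild): footer
After 6 (parentNode): img
After 7 (firstChild): footer
After 8 (parentNode): img

Answer: valid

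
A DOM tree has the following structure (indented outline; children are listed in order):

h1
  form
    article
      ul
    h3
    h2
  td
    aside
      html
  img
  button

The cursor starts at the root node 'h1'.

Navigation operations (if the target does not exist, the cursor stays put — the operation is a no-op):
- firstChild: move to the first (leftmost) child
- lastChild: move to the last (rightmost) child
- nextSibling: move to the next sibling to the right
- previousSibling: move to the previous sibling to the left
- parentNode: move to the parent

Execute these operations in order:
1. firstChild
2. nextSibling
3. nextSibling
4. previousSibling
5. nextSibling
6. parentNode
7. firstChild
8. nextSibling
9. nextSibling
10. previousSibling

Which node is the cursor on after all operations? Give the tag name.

Answer: td

Derivation:
After 1 (firstChild): form
After 2 (nextSibling): td
After 3 (nextSibling): img
After 4 (previousSibling): td
After 5 (nextSibling): img
After 6 (parentNode): h1
After 7 (firstChild): form
After 8 (nextSibling): td
After 9 (nextSibling): img
After 10 (previousSibling): td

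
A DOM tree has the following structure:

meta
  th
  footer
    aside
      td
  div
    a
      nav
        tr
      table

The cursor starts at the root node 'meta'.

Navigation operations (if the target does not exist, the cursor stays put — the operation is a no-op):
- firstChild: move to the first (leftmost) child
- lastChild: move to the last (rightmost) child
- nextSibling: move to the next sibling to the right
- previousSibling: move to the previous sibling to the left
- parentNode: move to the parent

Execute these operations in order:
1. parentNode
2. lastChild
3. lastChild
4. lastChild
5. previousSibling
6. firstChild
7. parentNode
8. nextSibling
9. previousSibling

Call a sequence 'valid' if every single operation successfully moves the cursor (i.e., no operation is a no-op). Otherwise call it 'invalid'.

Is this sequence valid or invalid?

Answer: invalid

Derivation:
After 1 (parentNode): meta (no-op, stayed)
After 2 (lastChild): div
After 3 (lastChild): a
After 4 (lastChild): table
After 5 (previousSibling): nav
After 6 (firstChild): tr
After 7 (parentNode): nav
After 8 (nextSibling): table
After 9 (previousSibling): nav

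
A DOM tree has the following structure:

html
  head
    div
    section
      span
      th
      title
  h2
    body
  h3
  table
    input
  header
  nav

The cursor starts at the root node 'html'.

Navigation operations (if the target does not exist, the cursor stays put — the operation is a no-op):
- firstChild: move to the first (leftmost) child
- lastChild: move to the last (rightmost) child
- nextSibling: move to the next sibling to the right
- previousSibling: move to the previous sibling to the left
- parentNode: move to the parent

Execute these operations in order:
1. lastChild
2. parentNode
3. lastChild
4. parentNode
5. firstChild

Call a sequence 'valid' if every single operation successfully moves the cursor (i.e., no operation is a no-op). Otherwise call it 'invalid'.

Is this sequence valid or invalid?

Answer: valid

Derivation:
After 1 (lastChild): nav
After 2 (parentNode): html
After 3 (lastChild): nav
After 4 (parentNode): html
After 5 (firstChild): head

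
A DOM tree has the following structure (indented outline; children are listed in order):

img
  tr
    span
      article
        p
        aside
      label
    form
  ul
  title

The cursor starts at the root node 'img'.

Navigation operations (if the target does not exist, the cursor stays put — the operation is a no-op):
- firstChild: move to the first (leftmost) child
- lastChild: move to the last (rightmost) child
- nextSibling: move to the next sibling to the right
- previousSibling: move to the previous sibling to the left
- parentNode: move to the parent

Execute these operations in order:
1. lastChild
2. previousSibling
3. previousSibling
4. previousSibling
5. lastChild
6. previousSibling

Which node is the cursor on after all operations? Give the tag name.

Answer: span

Derivation:
After 1 (lastChild): title
After 2 (previousSibling): ul
After 3 (previousSibling): tr
After 4 (previousSibling): tr (no-op, stayed)
After 5 (lastChild): form
After 6 (previousSibling): span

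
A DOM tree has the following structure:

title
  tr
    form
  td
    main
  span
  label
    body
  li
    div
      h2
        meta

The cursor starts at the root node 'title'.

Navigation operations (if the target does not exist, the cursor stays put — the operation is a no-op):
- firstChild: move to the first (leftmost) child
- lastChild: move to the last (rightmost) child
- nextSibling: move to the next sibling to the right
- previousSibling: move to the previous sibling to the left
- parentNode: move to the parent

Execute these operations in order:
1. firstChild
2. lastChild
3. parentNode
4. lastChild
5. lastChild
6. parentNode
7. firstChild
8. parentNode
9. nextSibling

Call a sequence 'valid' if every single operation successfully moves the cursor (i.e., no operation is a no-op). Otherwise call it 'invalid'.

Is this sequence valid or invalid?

After 1 (firstChild): tr
After 2 (lastChild): form
After 3 (parentNode): tr
After 4 (lastChild): form
After 5 (lastChild): form (no-op, stayed)
After 6 (parentNode): tr
After 7 (firstChild): form
After 8 (parentNode): tr
After 9 (nextSibling): td

Answer: invalid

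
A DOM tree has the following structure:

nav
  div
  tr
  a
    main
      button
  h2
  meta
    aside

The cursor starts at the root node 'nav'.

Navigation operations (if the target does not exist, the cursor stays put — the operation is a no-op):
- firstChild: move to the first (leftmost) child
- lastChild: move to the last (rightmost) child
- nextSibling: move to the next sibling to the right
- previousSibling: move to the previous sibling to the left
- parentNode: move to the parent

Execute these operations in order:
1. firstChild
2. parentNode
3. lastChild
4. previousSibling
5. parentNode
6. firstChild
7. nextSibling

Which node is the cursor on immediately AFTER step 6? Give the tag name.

Answer: div

Derivation:
After 1 (firstChild): div
After 2 (parentNode): nav
After 3 (lastChild): meta
After 4 (previousSibling): h2
After 5 (parentNode): nav
After 6 (firstChild): div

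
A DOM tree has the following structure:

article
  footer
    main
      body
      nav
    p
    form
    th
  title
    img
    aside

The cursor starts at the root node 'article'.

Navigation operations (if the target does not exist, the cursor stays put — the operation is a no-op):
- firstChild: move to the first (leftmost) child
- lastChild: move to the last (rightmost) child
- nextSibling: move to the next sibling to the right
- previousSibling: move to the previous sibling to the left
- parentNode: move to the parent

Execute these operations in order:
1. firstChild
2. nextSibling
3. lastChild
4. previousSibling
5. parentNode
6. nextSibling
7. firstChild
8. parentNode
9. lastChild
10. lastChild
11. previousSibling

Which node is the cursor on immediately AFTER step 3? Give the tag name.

After 1 (firstChild): footer
After 2 (nextSibling): title
After 3 (lastChild): aside

Answer: aside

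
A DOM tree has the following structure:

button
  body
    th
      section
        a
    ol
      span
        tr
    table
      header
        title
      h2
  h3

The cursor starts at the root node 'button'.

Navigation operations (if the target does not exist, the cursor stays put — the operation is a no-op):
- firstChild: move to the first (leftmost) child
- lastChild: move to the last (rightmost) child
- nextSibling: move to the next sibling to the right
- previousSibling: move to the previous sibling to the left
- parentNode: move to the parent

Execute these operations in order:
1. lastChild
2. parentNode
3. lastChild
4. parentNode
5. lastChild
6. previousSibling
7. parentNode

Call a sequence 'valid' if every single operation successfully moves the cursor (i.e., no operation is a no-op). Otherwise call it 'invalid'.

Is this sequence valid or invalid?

After 1 (lastChild): h3
After 2 (parentNode): button
After 3 (lastChild): h3
After 4 (parentNode): button
After 5 (lastChild): h3
After 6 (previousSibling): body
After 7 (parentNode): button

Answer: valid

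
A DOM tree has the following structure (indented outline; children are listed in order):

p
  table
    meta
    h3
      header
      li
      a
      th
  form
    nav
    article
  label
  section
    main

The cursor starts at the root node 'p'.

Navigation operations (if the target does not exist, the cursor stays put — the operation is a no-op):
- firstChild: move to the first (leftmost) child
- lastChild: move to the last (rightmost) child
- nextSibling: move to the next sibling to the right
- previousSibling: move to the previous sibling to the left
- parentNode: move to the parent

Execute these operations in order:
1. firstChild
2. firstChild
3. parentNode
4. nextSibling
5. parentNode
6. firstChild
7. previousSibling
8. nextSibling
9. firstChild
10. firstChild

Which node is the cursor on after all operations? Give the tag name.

Answer: nav

Derivation:
After 1 (firstChild): table
After 2 (firstChild): meta
After 3 (parentNode): table
After 4 (nextSibling): form
After 5 (parentNode): p
After 6 (firstChild): table
After 7 (previousSibling): table (no-op, stayed)
After 8 (nextSibling): form
After 9 (firstChild): nav
After 10 (firstChild): nav (no-op, stayed)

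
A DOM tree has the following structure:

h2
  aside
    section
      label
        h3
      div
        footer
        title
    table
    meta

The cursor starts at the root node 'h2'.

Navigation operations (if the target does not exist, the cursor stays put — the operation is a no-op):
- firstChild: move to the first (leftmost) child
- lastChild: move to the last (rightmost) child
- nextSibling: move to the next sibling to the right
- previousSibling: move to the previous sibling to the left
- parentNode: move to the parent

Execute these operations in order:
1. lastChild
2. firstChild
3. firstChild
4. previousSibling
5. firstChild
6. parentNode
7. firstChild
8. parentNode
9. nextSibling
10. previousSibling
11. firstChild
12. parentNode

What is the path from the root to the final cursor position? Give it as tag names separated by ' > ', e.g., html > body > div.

Answer: h2 > aside > section > label

Derivation:
After 1 (lastChild): aside
After 2 (firstChild): section
After 3 (firstChild): label
After 4 (previousSibling): label (no-op, stayed)
After 5 (firstChild): h3
After 6 (parentNode): label
After 7 (firstChild): h3
After 8 (parentNode): label
After 9 (nextSibling): div
After 10 (previousSibling): label
After 11 (firstChild): h3
After 12 (parentNode): label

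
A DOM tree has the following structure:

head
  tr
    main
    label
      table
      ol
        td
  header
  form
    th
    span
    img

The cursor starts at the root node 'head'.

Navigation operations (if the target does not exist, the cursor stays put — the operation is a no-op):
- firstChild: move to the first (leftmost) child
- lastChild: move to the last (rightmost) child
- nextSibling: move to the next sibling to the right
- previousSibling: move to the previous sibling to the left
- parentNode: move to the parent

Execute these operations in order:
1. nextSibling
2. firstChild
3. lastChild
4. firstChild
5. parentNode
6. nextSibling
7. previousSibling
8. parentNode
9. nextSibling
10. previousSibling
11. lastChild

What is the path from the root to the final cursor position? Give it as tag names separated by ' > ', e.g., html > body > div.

Answer: head > tr > label

Derivation:
After 1 (nextSibling): head (no-op, stayed)
After 2 (firstChild): tr
After 3 (lastChild): label
After 4 (firstChild): table
After 5 (parentNode): label
After 6 (nextSibling): label (no-op, stayed)
After 7 (previousSibling): main
After 8 (parentNode): tr
After 9 (nextSibling): header
After 10 (previousSibling): tr
After 11 (lastChild): label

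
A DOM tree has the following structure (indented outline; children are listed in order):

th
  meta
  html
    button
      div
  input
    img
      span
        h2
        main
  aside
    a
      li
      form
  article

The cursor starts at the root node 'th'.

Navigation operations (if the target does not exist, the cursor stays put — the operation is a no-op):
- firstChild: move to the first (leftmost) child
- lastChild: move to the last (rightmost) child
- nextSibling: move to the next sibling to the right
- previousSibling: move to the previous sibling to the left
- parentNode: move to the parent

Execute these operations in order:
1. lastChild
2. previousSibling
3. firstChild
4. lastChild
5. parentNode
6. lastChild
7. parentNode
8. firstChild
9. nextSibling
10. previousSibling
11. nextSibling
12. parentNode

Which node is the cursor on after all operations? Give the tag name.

After 1 (lastChild): article
After 2 (previousSibling): aside
After 3 (firstChild): a
After 4 (lastChild): form
After 5 (parentNode): a
After 6 (lastChild): form
After 7 (parentNode): a
After 8 (firstChild): li
After 9 (nextSibling): form
After 10 (previousSibling): li
After 11 (nextSibling): form
After 12 (parentNode): a

Answer: a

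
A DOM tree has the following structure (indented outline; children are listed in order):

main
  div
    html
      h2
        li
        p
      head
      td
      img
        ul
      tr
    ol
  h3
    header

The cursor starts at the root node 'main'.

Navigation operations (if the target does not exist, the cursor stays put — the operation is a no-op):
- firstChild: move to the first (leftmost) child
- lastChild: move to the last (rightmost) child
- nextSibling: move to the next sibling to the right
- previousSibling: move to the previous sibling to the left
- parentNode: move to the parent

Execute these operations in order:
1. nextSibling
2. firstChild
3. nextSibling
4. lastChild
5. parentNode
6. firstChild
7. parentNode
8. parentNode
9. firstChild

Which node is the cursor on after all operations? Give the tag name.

After 1 (nextSibling): main (no-op, stayed)
After 2 (firstChild): div
After 3 (nextSibling): h3
After 4 (lastChild): header
After 5 (parentNode): h3
After 6 (firstChild): header
After 7 (parentNode): h3
After 8 (parentNode): main
After 9 (firstChild): div

Answer: div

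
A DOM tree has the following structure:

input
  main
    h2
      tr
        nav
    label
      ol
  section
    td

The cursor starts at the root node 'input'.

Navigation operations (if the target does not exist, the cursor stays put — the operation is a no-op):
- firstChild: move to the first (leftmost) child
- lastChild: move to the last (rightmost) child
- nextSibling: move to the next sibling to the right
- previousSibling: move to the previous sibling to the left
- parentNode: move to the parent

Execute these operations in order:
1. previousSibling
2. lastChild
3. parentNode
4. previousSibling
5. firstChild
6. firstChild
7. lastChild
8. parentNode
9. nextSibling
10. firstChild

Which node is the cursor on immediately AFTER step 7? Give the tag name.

Answer: tr

Derivation:
After 1 (previousSibling): input (no-op, stayed)
After 2 (lastChild): section
After 3 (parentNode): input
After 4 (previousSibling): input (no-op, stayed)
After 5 (firstChild): main
After 6 (firstChild): h2
After 7 (lastChild): tr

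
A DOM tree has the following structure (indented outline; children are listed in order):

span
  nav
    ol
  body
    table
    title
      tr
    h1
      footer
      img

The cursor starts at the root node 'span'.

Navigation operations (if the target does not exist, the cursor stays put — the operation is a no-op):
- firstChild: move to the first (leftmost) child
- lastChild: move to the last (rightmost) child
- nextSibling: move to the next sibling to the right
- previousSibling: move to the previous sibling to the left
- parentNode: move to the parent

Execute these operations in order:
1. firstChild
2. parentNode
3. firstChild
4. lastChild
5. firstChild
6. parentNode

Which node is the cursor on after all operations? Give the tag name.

Answer: nav

Derivation:
After 1 (firstChild): nav
After 2 (parentNode): span
After 3 (firstChild): nav
After 4 (lastChild): ol
After 5 (firstChild): ol (no-op, stayed)
After 6 (parentNode): nav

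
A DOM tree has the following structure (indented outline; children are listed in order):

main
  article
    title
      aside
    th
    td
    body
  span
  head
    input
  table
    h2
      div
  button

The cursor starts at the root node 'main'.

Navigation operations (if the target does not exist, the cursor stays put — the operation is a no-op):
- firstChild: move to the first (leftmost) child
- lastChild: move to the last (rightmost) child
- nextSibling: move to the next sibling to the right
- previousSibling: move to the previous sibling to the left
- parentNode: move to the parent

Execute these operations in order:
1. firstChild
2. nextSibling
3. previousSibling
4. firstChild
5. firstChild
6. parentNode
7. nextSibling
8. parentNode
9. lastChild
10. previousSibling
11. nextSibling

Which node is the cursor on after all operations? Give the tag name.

After 1 (firstChild): article
After 2 (nextSibling): span
After 3 (previousSibling): article
After 4 (firstChild): title
After 5 (firstChild): aside
After 6 (parentNode): title
After 7 (nextSibling): th
After 8 (parentNode): article
After 9 (lastChild): body
After 10 (previousSibling): td
After 11 (nextSibling): body

Answer: body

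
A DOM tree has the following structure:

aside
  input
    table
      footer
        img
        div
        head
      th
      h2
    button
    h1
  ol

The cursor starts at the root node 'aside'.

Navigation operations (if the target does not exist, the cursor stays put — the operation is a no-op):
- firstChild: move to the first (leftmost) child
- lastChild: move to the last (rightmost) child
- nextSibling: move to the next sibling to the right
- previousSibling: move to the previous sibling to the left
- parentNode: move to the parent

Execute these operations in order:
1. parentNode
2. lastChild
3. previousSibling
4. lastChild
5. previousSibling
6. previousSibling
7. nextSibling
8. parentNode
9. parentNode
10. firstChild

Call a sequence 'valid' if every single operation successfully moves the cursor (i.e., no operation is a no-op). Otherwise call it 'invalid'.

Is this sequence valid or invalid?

After 1 (parentNode): aside (no-op, stayed)
After 2 (lastChild): ol
After 3 (previousSibling): input
After 4 (lastChild): h1
After 5 (previousSibling): button
After 6 (previousSibling): table
After 7 (nextSibling): button
After 8 (parentNode): input
After 9 (parentNode): aside
After 10 (firstChild): input

Answer: invalid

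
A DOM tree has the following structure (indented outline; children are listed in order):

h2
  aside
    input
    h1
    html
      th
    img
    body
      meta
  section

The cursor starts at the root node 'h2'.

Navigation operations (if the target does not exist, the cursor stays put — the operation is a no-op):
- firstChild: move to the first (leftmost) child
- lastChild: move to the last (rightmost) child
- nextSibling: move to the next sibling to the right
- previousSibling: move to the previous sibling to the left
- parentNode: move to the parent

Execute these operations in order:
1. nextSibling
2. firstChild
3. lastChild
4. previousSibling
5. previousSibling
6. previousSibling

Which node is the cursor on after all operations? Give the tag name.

After 1 (nextSibling): h2 (no-op, stayed)
After 2 (firstChild): aside
After 3 (lastChild): body
After 4 (previousSibling): img
After 5 (previousSibling): html
After 6 (previousSibling): h1

Answer: h1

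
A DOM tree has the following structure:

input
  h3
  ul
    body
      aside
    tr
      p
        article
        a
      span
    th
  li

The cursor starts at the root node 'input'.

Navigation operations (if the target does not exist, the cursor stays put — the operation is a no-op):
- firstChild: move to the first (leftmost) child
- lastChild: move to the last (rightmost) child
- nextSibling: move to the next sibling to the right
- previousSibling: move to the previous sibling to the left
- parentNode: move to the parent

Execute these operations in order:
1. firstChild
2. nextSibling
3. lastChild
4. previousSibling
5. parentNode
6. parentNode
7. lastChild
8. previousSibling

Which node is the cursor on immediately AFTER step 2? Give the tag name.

After 1 (firstChild): h3
After 2 (nextSibling): ul

Answer: ul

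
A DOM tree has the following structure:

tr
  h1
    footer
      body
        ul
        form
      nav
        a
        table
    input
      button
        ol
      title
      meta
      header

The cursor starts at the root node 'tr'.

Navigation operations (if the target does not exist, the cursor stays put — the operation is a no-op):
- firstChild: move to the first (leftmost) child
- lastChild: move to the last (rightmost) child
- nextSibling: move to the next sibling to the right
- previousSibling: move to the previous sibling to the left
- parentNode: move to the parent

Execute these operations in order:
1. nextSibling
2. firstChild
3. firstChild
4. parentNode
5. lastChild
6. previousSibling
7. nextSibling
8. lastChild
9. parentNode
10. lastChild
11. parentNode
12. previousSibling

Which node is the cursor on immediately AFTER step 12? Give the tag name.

Answer: footer

Derivation:
After 1 (nextSibling): tr (no-op, stayed)
After 2 (firstChild): h1
After 3 (firstChild): footer
After 4 (parentNode): h1
After 5 (lastChild): input
After 6 (previousSibling): footer
After 7 (nextSibling): input
After 8 (lastChild): header
After 9 (parentNode): input
After 10 (lastChild): header
After 11 (parentNode): input
After 12 (previousSibling): footer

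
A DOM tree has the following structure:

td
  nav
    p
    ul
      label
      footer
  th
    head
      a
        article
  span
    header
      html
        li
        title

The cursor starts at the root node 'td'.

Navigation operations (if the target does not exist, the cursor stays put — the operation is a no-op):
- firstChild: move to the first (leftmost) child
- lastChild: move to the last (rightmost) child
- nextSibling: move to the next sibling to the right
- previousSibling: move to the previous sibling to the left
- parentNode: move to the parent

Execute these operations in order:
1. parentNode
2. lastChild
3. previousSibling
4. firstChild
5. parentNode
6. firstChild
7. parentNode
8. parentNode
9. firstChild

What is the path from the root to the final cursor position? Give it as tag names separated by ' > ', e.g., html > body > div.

After 1 (parentNode): td (no-op, stayed)
After 2 (lastChild): span
After 3 (previousSibling): th
After 4 (firstChild): head
After 5 (parentNode): th
After 6 (firstChild): head
After 7 (parentNode): th
After 8 (parentNode): td
After 9 (firstChild): nav

Answer: td > nav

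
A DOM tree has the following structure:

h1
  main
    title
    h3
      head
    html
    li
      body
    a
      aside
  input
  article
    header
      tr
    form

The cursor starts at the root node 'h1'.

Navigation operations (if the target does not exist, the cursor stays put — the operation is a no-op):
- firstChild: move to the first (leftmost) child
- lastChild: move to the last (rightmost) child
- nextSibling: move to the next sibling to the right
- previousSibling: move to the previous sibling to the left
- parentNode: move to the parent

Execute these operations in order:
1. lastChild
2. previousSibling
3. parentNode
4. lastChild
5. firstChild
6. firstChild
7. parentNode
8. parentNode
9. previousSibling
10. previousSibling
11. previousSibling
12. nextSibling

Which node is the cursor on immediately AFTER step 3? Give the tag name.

Answer: h1

Derivation:
After 1 (lastChild): article
After 2 (previousSibling): input
After 3 (parentNode): h1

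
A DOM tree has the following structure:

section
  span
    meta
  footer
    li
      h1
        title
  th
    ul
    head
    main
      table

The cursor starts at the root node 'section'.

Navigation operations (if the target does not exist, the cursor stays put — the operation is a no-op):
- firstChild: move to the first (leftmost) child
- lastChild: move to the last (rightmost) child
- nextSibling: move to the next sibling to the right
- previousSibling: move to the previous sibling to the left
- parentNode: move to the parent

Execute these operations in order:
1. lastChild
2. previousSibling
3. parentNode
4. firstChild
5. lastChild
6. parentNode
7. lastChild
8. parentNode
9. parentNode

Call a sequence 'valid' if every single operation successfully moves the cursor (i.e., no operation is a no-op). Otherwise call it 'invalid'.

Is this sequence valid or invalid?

After 1 (lastChild): th
After 2 (previousSibling): footer
After 3 (parentNode): section
After 4 (firstChild): span
After 5 (lastChild): meta
After 6 (parentNode): span
After 7 (lastChild): meta
After 8 (parentNode): span
After 9 (parentNode): section

Answer: valid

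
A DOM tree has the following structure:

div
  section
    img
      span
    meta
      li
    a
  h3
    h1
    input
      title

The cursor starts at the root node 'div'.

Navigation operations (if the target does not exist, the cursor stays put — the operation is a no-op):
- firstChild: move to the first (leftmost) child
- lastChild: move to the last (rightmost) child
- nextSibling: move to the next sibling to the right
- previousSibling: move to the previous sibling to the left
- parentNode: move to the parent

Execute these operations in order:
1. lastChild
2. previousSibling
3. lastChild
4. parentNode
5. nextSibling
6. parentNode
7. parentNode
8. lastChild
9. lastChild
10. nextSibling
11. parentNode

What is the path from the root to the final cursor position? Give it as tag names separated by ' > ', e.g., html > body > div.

Answer: div > h3

Derivation:
After 1 (lastChild): h3
After 2 (previousSibling): section
After 3 (lastChild): a
After 4 (parentNode): section
After 5 (nextSibling): h3
After 6 (parentNode): div
After 7 (parentNode): div (no-op, stayed)
After 8 (lastChild): h3
After 9 (lastChild): input
After 10 (nextSibling): input (no-op, stayed)
After 11 (parentNode): h3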